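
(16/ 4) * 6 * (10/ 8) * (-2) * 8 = -480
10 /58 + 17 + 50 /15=1784 /87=20.51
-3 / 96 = -1 / 32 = -0.03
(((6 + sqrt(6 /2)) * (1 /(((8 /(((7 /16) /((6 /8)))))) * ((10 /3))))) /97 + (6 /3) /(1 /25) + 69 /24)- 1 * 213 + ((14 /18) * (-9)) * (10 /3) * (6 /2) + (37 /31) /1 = -110142849 /481120 + 7 * sqrt(3) /31040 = -228.93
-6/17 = -0.35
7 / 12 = 0.58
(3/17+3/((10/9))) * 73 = 35697/170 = 209.98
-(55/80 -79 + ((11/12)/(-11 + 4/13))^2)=54465617/695556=78.31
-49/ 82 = -0.60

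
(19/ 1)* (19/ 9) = 361/ 9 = 40.11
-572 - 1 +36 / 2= -555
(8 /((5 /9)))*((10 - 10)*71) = 0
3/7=0.43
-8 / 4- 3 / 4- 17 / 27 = -365 / 108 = -3.38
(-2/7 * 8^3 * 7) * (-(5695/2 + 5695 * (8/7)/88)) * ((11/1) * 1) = 230351360/7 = 32907337.14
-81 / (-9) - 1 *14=-5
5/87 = 0.06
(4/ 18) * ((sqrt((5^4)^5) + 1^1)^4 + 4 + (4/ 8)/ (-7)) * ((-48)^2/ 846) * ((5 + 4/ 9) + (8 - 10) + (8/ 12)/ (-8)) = 164339696625878818766981875089056/ 8883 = 18500472433398493613304270000.00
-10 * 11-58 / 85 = -9408 / 85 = -110.68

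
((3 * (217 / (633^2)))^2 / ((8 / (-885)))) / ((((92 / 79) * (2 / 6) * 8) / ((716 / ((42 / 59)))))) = -1655676854335 / 17506078902912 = -0.09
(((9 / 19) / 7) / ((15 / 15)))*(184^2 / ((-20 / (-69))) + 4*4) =5256864 / 665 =7905.06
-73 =-73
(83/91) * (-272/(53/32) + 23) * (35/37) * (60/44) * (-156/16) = 139782375/86284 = 1620.03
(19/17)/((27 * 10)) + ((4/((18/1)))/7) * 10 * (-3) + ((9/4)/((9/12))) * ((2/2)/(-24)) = -137933/128520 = -1.07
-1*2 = -2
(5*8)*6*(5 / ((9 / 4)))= 1600 / 3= 533.33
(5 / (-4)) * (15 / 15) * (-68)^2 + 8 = -5772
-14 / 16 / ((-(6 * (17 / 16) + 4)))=7 / 83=0.08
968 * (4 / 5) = 774.40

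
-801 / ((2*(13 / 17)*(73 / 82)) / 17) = -9491049 / 949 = -10001.11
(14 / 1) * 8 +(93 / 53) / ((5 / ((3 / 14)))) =415799 / 3710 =112.08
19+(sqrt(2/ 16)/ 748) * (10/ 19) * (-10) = 19 - 25 * sqrt(2)/ 14212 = 19.00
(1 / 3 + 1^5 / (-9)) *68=136 / 9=15.11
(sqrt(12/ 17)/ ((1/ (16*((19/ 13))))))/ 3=608*sqrt(51)/ 663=6.55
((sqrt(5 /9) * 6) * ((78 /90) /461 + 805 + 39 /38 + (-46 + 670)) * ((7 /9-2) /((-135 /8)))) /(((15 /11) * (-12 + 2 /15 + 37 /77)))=-28008281586824 * sqrt(5) /2099330624025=-29.83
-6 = -6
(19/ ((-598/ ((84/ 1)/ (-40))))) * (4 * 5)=399/ 299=1.33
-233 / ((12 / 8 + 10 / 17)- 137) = 7922 / 4587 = 1.73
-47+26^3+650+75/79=1436216/79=18179.95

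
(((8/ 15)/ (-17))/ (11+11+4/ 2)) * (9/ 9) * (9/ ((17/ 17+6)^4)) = -1/ 204085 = -0.00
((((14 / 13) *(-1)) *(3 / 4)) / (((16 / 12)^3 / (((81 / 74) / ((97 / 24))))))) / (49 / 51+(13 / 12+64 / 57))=-133509789 / 4581717400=-0.03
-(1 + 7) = -8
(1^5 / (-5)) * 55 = -11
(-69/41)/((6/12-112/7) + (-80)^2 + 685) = -46/193233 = -0.00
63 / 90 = 7 / 10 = 0.70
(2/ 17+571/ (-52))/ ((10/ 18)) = -86427/ 4420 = -19.55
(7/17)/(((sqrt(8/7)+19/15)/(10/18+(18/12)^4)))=3765895/593232- 141575 * sqrt(14)/98872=0.99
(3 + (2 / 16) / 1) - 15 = -11.88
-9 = -9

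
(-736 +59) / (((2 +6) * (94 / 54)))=-48.61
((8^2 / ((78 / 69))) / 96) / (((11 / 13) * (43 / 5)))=115 / 1419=0.08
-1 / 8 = -0.12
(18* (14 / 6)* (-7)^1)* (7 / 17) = -2058 / 17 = -121.06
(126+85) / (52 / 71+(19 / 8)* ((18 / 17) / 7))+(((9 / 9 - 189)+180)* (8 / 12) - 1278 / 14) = 74894179 / 774753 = 96.67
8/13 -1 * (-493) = 6417/13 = 493.62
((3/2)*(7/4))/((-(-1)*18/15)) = 35/16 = 2.19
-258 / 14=-129 / 7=-18.43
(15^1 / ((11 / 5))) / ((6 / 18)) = 225 / 11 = 20.45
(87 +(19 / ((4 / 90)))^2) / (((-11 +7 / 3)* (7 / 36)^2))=-355447278 / 637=-558002.01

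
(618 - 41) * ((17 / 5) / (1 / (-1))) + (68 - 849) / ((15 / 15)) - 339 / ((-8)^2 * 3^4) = -2742.87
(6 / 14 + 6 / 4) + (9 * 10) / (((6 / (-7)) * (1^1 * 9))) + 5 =-199 / 42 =-4.74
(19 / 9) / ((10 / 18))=19 / 5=3.80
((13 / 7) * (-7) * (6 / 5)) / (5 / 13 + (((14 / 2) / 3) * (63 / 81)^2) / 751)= -92523951 / 2292310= -40.36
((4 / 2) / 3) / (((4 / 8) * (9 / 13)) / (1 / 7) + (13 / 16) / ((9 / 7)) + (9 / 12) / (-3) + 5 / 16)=312 / 1459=0.21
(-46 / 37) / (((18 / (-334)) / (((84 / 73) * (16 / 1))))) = 3441536 / 8103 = 424.72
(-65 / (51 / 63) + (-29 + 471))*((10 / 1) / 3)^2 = 4018.95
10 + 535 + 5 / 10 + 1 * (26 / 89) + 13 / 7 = 682371 / 1246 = 547.65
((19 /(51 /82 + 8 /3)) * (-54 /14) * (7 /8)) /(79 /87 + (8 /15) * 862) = -9149355 /216142148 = -0.04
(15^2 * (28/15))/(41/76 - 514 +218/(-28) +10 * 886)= 0.05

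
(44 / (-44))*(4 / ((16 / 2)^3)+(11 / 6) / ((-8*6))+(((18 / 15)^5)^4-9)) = -3219787131595126477 / 109863281250000000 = -29.31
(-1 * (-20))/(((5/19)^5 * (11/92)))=911204432/6875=132538.83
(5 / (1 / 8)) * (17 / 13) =680 / 13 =52.31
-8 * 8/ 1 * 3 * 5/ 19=-960/ 19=-50.53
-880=-880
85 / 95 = 17 / 19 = 0.89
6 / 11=0.55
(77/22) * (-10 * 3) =-105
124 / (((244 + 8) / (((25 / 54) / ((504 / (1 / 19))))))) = 775 / 32577552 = 0.00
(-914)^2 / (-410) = -417698 / 205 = -2037.55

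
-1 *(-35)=35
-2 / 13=-0.15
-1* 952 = -952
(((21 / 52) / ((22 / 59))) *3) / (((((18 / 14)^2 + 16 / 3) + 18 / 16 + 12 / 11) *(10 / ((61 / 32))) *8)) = 33330339 / 3961684480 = 0.01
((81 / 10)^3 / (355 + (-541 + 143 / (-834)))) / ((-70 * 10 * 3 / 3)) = 221610897 / 54343450000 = 0.00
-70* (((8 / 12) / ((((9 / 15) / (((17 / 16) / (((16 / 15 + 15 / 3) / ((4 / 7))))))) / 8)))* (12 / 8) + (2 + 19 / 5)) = -45446 / 91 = -499.41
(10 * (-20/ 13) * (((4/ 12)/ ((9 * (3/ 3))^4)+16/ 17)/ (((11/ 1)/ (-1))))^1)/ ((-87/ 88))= -503912000/ 378445041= -1.33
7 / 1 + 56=63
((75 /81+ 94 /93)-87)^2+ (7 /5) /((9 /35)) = 5072969413 /700569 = 7241.21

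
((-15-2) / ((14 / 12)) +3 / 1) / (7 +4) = -1.05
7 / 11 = 0.64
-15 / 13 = -1.15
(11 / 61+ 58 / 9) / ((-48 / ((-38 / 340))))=69103 / 4479840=0.02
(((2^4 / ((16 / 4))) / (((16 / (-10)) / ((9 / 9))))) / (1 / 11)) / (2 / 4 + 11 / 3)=-33 / 5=-6.60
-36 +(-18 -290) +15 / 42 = -4811 / 14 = -343.64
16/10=8/5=1.60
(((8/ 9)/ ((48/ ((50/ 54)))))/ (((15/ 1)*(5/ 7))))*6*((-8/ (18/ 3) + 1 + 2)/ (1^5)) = 35/ 2187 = 0.02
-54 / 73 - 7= -565 / 73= -7.74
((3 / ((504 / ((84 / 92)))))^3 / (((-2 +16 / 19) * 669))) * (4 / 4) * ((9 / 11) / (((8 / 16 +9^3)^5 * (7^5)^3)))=-57 / 329739351457779277109779840513105058464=-0.00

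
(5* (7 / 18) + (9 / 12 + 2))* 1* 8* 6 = 676 / 3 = 225.33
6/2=3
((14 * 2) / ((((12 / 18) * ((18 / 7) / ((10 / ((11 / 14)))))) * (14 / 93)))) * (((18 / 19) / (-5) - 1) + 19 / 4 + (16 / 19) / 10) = 2103815 / 418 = 5033.05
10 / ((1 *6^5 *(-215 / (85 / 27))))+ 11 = 49653563 / 4513968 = 11.00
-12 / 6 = -2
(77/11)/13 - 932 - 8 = -12213/13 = -939.46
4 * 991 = 3964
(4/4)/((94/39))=39/94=0.41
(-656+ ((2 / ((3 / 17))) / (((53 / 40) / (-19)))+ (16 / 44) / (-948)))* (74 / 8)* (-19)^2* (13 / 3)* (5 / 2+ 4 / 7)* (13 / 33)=-10977620597650291 / 766020024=-14330722.77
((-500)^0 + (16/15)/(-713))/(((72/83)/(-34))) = -15068069/385020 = -39.14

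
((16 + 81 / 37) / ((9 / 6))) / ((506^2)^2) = 673 / 3638271047928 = 0.00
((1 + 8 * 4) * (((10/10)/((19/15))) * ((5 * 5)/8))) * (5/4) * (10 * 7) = 2165625/304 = 7123.77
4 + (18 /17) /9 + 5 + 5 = 240 /17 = 14.12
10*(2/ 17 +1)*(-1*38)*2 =-14440/ 17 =-849.41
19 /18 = 1.06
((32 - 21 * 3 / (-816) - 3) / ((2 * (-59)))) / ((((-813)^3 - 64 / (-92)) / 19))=3456233 / 396689206174240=0.00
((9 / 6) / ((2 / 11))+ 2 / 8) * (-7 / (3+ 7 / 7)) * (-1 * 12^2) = 2142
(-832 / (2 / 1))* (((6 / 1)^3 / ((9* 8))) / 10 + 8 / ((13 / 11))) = -14704 / 5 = -2940.80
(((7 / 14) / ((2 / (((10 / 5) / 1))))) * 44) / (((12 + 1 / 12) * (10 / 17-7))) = -0.28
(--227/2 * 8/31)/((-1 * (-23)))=908/713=1.27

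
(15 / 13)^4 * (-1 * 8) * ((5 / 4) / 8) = -2.22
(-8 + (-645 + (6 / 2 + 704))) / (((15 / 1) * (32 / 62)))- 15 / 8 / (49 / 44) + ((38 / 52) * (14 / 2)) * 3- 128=-107.36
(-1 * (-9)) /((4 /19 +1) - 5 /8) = 1368 /89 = 15.37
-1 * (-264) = 264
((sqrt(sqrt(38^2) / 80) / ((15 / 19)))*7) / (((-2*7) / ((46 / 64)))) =-437*sqrt(190) / 19200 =-0.31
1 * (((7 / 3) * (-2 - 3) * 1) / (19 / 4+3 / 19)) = -2660 / 1119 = -2.38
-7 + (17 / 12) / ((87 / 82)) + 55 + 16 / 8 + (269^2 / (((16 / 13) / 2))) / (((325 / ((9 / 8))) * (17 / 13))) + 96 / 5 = 2710431697 / 7099200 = 381.79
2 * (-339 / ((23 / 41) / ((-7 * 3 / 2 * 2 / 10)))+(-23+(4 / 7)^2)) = 14046541 / 5635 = 2492.73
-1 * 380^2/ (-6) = 72200/ 3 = 24066.67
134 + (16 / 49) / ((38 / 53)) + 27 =150315 / 931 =161.46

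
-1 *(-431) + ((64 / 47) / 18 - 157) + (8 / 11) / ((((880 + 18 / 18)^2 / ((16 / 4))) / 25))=989818281514 / 3611477133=274.08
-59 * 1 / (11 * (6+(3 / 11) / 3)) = -59 / 67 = -0.88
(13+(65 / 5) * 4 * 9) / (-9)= -481 / 9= -53.44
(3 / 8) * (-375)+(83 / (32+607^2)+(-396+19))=-1525879157 / 2947848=-517.62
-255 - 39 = -294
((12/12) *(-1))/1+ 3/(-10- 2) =-5/4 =-1.25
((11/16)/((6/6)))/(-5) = -11/80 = -0.14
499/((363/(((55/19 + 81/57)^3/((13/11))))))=275132632/2942511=93.50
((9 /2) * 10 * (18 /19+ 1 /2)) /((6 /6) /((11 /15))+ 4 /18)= 245025 /5966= 41.07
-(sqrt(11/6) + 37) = -37 -sqrt(66)/6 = -38.35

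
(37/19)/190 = 0.01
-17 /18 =-0.94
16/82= 0.20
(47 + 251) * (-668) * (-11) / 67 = 2189704 / 67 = 32682.15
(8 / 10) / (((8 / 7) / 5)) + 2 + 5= 21 / 2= 10.50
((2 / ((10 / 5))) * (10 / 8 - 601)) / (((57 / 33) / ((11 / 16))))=-290279 / 1216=-238.72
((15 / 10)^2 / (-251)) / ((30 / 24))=-9 / 1255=-0.01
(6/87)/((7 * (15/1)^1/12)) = 8/1015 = 0.01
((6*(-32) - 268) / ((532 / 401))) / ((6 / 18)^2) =-415035 / 133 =-3120.56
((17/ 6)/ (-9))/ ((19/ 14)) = -119/ 513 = -0.23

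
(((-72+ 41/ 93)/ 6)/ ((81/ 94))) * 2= -625570/ 22599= -27.68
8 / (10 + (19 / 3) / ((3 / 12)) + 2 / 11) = 66 / 293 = 0.23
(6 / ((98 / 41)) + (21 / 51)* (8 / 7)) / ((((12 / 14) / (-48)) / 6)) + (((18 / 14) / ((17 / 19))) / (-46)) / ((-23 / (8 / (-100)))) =-225172653 / 224825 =-1001.55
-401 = -401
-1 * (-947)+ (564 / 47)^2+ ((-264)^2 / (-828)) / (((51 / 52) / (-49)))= 6212671 / 1173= 5296.39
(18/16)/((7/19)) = 171/56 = 3.05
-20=-20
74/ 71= 1.04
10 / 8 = 5 / 4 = 1.25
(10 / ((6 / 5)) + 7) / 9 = 46 / 27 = 1.70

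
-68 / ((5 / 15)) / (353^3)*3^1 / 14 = -306 / 307908839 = -0.00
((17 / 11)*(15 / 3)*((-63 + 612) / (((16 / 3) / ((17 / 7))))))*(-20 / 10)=-2379915 / 616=-3863.50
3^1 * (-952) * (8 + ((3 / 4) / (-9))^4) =-19740791 / 864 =-22848.14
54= 54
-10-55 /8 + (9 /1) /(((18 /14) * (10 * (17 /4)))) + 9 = -5243 /680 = -7.71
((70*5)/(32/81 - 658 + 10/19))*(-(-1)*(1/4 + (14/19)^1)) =-1063125/2022488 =-0.53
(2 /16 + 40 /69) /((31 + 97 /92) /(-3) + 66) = 389 /30534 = 0.01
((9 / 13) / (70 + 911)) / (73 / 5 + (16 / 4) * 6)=5 / 273481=0.00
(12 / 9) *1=4 / 3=1.33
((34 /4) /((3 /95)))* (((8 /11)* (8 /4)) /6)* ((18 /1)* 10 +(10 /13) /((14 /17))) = 106363900 /9009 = 11806.40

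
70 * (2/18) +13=187/9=20.78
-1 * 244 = -244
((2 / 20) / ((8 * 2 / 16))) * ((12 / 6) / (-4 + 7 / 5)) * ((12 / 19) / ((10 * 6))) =-1 / 1235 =-0.00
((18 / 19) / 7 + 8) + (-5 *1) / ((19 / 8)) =802 / 133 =6.03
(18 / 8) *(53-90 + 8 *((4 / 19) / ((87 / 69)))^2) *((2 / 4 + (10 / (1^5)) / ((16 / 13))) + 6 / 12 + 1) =-8139667725 / 9715232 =-837.83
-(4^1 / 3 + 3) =-13 / 3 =-4.33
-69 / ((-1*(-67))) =-69 / 67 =-1.03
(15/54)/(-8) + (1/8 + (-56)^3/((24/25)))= -26342387/144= -182933.24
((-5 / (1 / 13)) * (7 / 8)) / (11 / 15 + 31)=-975 / 544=-1.79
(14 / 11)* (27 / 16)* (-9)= -1701 / 88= -19.33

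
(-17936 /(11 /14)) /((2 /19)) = -2385488 /11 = -216862.55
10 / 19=0.53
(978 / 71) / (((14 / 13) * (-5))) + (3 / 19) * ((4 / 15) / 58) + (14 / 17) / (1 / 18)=285518099 / 23276995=12.27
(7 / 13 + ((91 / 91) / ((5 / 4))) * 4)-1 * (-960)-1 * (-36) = 64983 / 65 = 999.74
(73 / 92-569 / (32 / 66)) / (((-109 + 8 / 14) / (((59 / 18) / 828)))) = 178242127 / 4162866048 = 0.04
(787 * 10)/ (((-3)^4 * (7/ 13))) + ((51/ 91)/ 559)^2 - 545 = -76411608368534/ 209600068041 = -364.56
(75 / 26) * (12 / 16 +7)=2325 / 104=22.36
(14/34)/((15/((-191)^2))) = 255367/255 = 1001.44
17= 17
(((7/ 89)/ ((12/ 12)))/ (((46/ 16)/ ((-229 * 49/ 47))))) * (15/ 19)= -9425640/ 1827971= -5.16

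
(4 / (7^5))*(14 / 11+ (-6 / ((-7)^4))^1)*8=1073536 / 443889677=0.00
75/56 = 1.34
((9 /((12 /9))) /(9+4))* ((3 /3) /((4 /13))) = 27 /16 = 1.69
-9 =-9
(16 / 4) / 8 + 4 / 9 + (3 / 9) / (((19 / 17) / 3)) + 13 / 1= 5075 / 342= 14.84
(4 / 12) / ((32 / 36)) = 0.38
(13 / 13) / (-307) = -1 / 307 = -0.00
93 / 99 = 31 / 33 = 0.94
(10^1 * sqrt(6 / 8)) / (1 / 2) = 10 * sqrt(3) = 17.32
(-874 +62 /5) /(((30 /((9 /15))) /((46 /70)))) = -11.32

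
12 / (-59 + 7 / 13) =-39 / 190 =-0.21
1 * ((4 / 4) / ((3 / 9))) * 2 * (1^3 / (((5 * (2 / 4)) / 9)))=108 / 5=21.60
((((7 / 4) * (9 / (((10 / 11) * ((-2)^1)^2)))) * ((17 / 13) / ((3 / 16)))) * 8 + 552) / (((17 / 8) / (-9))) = -3714336 / 1105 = -3361.39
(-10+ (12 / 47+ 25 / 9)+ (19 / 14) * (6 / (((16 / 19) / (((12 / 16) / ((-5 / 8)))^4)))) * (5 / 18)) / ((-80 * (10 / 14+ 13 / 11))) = 11376959 / 1235160000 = 0.01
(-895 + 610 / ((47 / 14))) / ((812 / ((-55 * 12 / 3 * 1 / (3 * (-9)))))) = -7.16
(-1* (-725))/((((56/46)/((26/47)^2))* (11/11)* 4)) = 2818075/61852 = 45.56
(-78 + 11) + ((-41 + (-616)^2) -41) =379307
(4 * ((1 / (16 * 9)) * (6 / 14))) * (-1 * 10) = -5 / 42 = -0.12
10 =10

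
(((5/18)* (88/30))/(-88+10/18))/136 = -11/160548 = -0.00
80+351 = 431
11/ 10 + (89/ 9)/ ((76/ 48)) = 4187/ 570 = 7.35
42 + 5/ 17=719/ 17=42.29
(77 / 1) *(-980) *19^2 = -27241060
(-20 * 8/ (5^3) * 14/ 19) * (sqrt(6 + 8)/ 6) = -224 * sqrt(14)/ 1425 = -0.59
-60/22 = -30/11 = -2.73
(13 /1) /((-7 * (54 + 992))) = -13 /7322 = -0.00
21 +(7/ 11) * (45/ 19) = 4704/ 209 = 22.51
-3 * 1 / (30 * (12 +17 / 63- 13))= 63 / 460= 0.14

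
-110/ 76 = -55/ 38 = -1.45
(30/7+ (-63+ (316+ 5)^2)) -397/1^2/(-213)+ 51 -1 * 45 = 153558313/1491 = 102990.15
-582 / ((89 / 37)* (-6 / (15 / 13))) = 53835 / 1157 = 46.53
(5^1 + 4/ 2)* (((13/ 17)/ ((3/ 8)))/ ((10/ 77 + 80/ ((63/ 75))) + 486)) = 7007/ 285379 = 0.02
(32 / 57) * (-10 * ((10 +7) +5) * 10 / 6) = -35200 / 171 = -205.85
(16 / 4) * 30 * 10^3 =120000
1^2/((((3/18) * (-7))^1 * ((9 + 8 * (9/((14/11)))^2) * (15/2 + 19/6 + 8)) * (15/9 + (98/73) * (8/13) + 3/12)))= -2847/69560345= -0.00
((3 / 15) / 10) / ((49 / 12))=6 / 1225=0.00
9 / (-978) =-3 / 326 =-0.01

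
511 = 511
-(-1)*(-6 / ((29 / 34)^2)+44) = 30068 / 841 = 35.75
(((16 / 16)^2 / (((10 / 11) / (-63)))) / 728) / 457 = -0.00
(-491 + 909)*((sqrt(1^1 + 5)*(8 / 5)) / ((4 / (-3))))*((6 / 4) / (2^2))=-1881*sqrt(6) / 10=-460.75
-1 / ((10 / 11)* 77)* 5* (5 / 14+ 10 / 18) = -115 / 1764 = -0.07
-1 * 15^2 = -225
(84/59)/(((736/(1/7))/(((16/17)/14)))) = 3/161483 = 0.00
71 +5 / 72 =5117 / 72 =71.07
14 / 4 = 7 / 2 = 3.50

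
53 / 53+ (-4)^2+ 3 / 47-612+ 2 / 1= -27868 / 47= -592.94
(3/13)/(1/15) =45/13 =3.46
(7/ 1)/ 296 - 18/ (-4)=1339/ 296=4.52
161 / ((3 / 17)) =2737 / 3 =912.33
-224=-224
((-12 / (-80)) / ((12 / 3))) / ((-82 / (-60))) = 9 / 328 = 0.03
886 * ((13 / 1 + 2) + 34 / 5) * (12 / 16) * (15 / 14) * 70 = 2172915 / 2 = 1086457.50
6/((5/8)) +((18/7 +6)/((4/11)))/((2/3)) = 3147/70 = 44.96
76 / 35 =2.17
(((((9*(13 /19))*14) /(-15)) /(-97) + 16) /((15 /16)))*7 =119.91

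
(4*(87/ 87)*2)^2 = 64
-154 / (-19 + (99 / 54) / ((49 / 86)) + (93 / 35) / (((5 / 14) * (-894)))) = 84326550 / 8646557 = 9.75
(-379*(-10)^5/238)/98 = 9475000/5831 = 1624.94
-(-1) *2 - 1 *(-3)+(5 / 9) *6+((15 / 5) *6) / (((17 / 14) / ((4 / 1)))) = 3449 / 51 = 67.63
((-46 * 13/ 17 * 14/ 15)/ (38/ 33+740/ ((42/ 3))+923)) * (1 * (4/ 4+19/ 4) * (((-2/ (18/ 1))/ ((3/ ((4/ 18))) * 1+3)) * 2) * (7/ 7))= 1347892/ 517956255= 0.00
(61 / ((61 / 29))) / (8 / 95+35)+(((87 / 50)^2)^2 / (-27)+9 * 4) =760071647281 / 20831250000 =36.49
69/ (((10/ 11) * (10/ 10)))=759/ 10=75.90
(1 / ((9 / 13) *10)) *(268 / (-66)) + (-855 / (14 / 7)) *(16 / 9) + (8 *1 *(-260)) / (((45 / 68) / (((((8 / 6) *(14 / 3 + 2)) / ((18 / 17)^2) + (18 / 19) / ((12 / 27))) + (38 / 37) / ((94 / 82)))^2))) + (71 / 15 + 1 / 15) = -108570698438792264858941 / 287188219740668895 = -378047.19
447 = 447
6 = 6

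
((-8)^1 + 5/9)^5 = -1350125107/59049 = -22864.49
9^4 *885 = 5806485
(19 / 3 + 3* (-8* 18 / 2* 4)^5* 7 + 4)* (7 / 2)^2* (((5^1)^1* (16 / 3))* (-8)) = 978631185200335520 / 9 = 108736798355592835.56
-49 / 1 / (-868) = 7 / 124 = 0.06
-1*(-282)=282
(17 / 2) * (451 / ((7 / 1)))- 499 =681 / 14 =48.64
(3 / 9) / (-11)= -1 / 33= -0.03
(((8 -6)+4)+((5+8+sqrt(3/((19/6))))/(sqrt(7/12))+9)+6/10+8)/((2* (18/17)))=17* sqrt(798)/798+221* sqrt(21)/126+1003/90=19.78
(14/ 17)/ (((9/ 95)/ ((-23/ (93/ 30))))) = -305900/ 4743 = -64.50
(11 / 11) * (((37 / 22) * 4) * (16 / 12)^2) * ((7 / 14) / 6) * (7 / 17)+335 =1693487 / 5049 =335.41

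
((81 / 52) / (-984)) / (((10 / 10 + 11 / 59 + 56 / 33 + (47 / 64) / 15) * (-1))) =525690 / 973781939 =0.00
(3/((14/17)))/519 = 17/2422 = 0.01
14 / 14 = 1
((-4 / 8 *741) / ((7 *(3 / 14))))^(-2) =1 / 61009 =0.00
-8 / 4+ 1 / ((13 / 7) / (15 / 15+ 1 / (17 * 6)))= -1931 / 1326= -1.46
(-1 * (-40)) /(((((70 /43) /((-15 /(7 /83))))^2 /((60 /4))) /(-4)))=-68783909400 /2401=-28648025.57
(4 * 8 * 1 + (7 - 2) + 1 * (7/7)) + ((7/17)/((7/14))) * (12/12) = 660/17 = 38.82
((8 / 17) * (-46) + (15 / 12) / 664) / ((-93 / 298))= 145621127 / 2099568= 69.36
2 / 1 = 2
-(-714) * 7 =4998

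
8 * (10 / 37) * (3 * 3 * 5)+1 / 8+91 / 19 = 574839 / 5624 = 102.21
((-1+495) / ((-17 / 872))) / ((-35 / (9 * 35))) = 3876912 / 17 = 228053.65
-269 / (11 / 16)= -4304 / 11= -391.27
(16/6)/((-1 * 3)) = -0.89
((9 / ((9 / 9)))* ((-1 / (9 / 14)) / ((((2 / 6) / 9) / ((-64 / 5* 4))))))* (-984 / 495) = -38472.61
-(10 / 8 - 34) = 131 / 4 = 32.75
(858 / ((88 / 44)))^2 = 184041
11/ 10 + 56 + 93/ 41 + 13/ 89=2171679/ 36490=59.51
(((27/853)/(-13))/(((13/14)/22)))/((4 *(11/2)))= -378/144157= -0.00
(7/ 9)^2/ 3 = 49/ 243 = 0.20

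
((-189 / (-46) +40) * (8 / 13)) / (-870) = -4058 / 130065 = -0.03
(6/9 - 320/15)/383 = -62/1149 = -0.05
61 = 61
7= 7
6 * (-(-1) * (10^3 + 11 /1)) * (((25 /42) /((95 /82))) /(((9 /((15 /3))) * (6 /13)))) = 4490525 /1197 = 3751.48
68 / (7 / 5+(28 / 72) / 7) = 6120 / 131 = 46.72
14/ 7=2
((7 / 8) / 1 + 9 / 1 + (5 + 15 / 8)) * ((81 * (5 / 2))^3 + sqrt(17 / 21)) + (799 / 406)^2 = 67 * sqrt(357) / 84 + 183413779522583 / 1318688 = 139088093.16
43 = 43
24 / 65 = 0.37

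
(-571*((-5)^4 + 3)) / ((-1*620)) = 578.37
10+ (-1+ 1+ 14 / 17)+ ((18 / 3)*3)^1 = 490 / 17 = 28.82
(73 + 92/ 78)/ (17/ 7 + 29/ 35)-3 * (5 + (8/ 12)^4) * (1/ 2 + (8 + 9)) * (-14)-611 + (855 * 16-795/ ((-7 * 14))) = 5529157994/ 326781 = 16920.07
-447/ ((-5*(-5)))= -447/ 25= -17.88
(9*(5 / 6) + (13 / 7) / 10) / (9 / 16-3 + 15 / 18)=-12912 / 2695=-4.79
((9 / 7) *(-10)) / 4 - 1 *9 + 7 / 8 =-635 / 56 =-11.34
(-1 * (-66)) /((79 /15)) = 990 /79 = 12.53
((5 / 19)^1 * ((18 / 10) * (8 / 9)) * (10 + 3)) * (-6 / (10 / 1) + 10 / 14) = 416 / 665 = 0.63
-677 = -677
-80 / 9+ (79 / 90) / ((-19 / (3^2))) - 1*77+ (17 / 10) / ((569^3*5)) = -67968432869119 / 787540538475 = -86.30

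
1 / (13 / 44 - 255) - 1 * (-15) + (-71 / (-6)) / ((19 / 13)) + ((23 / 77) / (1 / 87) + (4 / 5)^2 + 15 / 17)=302233728541 / 5972770650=50.60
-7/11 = -0.64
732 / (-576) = -61 / 48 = -1.27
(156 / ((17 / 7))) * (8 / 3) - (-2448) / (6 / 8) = 58400 / 17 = 3435.29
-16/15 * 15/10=-8/5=-1.60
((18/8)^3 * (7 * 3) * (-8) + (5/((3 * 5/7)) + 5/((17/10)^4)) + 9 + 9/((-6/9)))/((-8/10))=19195060295/8018016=2393.99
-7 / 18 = -0.39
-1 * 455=-455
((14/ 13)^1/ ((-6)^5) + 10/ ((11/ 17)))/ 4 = 8592403/ 2223936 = 3.86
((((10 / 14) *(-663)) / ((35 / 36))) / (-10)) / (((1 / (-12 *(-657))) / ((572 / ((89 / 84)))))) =645817670784 / 3115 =207325094.95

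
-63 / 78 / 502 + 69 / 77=898971 / 1005004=0.89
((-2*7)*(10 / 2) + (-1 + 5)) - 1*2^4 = -82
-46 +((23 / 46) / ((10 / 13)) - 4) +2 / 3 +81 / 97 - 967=-5906417 / 5820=-1014.85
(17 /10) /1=17 /10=1.70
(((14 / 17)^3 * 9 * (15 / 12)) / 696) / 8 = 0.00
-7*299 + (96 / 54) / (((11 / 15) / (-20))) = -70669 / 33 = -2141.48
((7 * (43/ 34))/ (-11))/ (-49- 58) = 301/ 40018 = 0.01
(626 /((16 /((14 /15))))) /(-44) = -2191 /2640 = -0.83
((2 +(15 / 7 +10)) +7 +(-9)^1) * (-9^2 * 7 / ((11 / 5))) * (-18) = 619650 / 11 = 56331.82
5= 5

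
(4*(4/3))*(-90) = -480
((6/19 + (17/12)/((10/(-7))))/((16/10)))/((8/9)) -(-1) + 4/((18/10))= 240505/87552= 2.75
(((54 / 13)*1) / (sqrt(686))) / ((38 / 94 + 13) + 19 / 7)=1269*sqrt(14) / 482573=0.01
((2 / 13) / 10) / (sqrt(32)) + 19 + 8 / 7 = sqrt(2) / 520 + 141 / 7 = 20.15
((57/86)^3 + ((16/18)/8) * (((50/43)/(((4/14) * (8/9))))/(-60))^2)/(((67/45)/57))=11.17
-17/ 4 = -4.25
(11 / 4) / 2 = 11 / 8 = 1.38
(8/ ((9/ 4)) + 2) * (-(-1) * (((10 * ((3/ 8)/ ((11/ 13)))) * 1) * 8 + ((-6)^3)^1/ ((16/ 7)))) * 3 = -10825/ 11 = -984.09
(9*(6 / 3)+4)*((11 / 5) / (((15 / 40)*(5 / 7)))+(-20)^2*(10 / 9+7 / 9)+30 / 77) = 16811.49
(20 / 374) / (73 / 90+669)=900 / 11272921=0.00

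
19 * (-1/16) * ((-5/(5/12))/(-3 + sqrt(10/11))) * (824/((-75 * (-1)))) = -129162/2225 -3914 * sqrt(110)/2225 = -76.50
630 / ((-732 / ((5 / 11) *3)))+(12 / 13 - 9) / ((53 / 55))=-8835225 / 924638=-9.56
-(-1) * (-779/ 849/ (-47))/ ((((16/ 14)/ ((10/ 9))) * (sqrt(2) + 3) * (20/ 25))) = 0.01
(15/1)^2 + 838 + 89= 1152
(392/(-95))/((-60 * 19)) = 98/27075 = 0.00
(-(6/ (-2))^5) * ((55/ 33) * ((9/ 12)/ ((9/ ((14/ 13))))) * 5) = 4725/ 26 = 181.73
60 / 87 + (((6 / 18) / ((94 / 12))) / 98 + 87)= 5856558 / 66787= 87.69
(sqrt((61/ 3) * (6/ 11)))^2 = 122/ 11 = 11.09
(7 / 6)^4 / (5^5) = 2401 / 4050000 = 0.00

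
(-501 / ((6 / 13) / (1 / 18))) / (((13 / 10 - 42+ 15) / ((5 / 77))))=54275 / 356202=0.15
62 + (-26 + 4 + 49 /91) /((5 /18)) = -992 /65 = -15.26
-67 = -67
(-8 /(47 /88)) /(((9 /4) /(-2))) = 5632 /423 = 13.31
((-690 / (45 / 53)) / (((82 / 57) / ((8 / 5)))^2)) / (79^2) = -42245664 / 262278025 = -0.16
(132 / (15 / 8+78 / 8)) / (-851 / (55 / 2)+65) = 19360 / 58063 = 0.33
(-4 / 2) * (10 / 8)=-5 / 2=-2.50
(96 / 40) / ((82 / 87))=522 / 205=2.55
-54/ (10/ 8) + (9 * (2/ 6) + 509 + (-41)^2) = 10749/ 5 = 2149.80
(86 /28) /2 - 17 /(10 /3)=-499 /140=-3.56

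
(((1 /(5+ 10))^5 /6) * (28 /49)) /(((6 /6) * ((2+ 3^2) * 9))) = 2 /1578740625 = 0.00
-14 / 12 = -7 / 6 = -1.17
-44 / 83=-0.53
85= 85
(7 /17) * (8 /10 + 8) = 308 /85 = 3.62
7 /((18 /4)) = 14 /9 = 1.56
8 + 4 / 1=12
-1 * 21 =-21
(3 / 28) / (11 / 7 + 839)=3 / 23536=0.00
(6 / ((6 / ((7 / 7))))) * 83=83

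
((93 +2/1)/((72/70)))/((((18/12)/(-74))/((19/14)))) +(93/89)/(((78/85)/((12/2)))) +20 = -384674795/62478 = -6156.96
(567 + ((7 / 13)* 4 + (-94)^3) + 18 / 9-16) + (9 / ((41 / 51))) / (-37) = -830029.15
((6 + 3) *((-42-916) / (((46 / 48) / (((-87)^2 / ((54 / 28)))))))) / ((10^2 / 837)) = -169936826472 / 575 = -295542306.91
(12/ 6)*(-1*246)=-492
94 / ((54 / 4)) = 188 / 27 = 6.96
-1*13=-13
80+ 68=148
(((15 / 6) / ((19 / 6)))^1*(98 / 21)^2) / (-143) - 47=-384077 / 8151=-47.12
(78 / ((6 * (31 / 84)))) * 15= 16380 / 31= 528.39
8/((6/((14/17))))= 56/51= 1.10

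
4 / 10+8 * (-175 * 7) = -48998 / 5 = -9799.60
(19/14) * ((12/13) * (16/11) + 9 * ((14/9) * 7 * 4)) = 534356/1001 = 533.82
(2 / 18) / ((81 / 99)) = 11 / 81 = 0.14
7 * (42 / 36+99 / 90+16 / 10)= 406 / 15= 27.07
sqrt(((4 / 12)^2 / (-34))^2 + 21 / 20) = sqrt(2457970) / 1530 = 1.02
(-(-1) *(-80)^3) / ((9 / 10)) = -5120000 / 9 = -568888.89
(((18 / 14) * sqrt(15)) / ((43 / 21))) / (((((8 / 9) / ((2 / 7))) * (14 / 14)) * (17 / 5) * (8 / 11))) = 13365 * sqrt(15) / 163744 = 0.32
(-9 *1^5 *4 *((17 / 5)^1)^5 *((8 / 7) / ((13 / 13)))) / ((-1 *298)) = 204459408 / 3259375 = 62.73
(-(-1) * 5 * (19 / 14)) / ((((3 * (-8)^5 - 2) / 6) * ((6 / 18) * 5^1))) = -9 / 36218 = -0.00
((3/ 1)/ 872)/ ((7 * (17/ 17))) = 3/ 6104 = 0.00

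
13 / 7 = 1.86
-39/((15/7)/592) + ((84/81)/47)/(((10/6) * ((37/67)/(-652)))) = -844373824/78255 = -10790.03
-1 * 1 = -1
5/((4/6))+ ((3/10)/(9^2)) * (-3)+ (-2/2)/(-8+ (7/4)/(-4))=1027/135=7.61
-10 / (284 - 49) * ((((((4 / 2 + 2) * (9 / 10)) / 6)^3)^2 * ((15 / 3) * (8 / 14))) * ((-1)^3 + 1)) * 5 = 0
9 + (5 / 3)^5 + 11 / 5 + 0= 29233 / 1215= 24.06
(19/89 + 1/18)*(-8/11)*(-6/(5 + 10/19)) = 65512/308385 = 0.21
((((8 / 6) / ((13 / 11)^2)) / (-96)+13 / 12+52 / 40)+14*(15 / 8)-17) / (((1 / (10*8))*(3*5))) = 1414334 / 22815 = 61.99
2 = 2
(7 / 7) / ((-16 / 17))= -17 / 16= -1.06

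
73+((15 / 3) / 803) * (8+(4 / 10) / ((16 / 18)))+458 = 1705741 / 3212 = 531.05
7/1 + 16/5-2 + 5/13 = 558/65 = 8.58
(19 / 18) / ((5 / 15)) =19 / 6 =3.17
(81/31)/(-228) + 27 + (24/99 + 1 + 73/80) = 45316921/1554960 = 29.14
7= 7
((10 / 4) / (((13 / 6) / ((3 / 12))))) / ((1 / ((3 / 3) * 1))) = 15 / 52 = 0.29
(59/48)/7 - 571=-191797/336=-570.82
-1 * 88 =-88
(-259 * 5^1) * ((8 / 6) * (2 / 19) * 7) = -72520 / 57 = -1272.28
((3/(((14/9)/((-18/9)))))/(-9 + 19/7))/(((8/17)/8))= 459/44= 10.43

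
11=11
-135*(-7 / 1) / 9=105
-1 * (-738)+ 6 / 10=738.60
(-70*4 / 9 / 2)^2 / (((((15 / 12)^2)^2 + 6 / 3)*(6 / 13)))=32614400 / 276291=118.04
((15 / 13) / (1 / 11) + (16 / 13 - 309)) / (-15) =3836 / 195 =19.67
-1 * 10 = -10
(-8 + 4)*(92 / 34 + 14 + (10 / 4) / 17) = -1146 / 17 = -67.41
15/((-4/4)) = -15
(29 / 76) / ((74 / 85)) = 2465 / 5624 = 0.44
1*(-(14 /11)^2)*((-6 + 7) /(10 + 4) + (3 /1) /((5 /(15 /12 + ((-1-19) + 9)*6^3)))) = 1396283 /605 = 2307.91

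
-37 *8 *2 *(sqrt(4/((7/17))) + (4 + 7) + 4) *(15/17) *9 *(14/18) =-932400/17 -17760 *sqrt(119)/17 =-66243.45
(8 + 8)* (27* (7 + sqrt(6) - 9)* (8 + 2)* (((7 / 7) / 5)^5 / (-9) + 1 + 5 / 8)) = -8774808 / 625 + 4387404* sqrt(6) / 625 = 3155.35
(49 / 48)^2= 2401 / 2304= 1.04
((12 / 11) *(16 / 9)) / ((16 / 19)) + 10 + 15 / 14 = 6179 / 462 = 13.37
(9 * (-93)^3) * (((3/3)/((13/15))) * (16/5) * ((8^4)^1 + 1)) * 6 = -657062156182.15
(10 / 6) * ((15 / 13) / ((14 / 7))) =25 / 26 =0.96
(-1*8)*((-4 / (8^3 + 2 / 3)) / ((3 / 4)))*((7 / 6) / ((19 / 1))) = 224 / 43833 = 0.01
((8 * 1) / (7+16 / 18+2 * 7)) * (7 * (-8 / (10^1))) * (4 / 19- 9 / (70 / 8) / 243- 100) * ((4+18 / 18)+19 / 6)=1404768064 / 842175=1668.02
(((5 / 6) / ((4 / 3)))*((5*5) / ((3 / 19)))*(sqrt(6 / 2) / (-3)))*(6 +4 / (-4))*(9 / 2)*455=-5403125*sqrt(3) / 16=-584905.44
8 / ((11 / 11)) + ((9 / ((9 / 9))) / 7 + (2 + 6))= 121 / 7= 17.29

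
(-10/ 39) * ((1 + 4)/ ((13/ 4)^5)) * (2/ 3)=-102400/ 43441281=-0.00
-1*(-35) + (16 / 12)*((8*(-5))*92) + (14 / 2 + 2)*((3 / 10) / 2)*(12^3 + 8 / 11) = -418751 / 165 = -2537.88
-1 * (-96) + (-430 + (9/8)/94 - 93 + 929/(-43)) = -14505693/32336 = -448.59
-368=-368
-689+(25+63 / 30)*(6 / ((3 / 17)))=1162 / 5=232.40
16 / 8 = 2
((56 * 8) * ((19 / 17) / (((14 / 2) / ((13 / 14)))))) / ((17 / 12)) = 94848 / 2023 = 46.88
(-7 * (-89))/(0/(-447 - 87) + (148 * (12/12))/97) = 60431/148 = 408.32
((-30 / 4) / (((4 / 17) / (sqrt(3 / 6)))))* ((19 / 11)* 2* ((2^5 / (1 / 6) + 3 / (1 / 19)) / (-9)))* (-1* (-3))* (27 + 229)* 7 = 90078240* sqrt(2) / 11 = 11580897.15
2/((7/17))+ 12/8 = 89/14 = 6.36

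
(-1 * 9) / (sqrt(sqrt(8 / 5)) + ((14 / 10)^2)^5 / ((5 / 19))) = -22646094002030009505564554427392578125 / 276576161490826139466842396542806803107 - 749765392066910862922668457031250 * sqrt(10) / 276576161490826139466842396542806803107 + 13642420526593923568725585937500 * 10^(1 / 4) / 276576161490826139466842396542806803107 + 41205894661099337140560150146484375 * 10^(3 / 4) / 276576161490826139466842396542806803107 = -0.08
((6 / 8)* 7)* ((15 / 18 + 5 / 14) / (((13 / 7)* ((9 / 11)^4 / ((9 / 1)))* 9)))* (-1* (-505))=1293898375 / 341172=3792.51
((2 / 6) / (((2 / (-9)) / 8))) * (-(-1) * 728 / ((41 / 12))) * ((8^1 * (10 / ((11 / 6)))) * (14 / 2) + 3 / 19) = -6695934336 / 8569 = -781413.74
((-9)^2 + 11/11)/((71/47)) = 3854/71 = 54.28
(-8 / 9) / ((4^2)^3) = -1 / 4608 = -0.00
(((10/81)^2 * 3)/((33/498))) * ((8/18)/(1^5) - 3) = -381800/216513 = -1.76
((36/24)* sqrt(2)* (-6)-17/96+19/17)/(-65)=-307/21216+9* sqrt(2)/65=0.18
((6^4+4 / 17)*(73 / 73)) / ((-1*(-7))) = 3148 / 17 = 185.18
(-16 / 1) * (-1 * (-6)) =-96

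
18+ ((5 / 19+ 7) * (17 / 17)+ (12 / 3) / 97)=25.30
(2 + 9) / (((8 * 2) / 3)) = 33 / 16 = 2.06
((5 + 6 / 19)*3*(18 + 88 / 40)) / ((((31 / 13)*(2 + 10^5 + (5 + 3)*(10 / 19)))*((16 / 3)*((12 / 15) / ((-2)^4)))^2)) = 17902755 / 942458528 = 0.02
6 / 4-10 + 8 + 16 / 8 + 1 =5 / 2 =2.50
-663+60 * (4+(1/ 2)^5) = -3369/ 8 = -421.12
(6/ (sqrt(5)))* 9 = 54* sqrt(5)/ 5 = 24.15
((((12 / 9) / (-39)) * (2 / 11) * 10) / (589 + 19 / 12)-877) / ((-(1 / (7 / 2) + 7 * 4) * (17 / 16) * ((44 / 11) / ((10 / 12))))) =93322725685 / 15350590827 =6.08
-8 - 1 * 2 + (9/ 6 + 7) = -3/ 2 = -1.50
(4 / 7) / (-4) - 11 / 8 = -85 / 56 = -1.52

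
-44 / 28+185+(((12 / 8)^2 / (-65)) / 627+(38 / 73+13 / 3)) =15684529981 / 83303220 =188.28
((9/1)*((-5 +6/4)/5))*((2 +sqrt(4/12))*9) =-567/5 - 189*sqrt(3)/10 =-146.14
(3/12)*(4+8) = 3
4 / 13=0.31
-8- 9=-17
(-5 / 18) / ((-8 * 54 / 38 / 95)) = 9025 / 3888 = 2.32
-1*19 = -19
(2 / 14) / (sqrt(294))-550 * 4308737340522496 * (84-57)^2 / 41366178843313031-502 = -1748354058461837912762 / 41366178843313031 + sqrt(6) / 294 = -42265.29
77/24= 3.21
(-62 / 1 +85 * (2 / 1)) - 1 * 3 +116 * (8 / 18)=1409 / 9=156.56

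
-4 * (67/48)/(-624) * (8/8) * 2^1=67/3744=0.02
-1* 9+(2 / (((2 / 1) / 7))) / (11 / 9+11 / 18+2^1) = -165 / 23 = -7.17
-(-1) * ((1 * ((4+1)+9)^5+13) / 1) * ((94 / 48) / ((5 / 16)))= 16852226 / 5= 3370445.20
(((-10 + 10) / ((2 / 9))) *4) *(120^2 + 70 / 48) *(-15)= 0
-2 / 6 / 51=-1 / 153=-0.01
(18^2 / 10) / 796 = 81 / 1990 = 0.04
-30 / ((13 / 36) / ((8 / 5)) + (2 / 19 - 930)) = 164160 / 5087149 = 0.03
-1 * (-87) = 87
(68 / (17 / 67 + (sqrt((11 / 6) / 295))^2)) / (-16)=-1008015 / 61654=-16.35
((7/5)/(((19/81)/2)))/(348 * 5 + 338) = 567/98705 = 0.01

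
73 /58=1.26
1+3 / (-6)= 0.50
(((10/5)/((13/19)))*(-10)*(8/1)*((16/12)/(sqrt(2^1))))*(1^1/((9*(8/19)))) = -14440*sqrt(2)/351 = -58.18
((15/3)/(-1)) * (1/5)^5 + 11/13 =6862/8125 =0.84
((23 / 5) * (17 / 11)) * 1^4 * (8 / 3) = 3128 / 165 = 18.96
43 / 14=3.07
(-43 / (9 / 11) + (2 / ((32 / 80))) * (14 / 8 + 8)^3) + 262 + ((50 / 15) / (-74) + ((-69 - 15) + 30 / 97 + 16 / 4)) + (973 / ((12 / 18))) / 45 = 49577527187 / 10336320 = 4796.44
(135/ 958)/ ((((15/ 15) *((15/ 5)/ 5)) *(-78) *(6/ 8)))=-0.00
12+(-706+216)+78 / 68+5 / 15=-48605 / 102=-476.52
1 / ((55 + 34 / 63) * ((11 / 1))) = 63 / 38489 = 0.00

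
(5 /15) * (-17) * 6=-34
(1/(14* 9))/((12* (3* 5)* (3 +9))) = 1/272160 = 0.00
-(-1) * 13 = 13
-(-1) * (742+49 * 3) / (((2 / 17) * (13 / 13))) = 15113 / 2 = 7556.50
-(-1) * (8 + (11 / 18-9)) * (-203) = 1421 / 18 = 78.94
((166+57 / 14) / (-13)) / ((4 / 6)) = -7143 / 364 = -19.62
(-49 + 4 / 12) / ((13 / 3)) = -146 / 13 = -11.23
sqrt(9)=3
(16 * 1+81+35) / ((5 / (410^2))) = 4437840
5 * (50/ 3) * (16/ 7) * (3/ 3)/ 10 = 400/ 21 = 19.05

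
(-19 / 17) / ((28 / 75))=-1425 / 476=-2.99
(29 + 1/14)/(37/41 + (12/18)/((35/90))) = 16687/1502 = 11.11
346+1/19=6575/19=346.05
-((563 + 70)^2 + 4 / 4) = -400690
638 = 638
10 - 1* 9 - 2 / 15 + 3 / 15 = 16 / 15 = 1.07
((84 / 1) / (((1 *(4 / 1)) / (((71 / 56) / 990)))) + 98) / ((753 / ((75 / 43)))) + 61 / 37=395497279 / 210852048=1.88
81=81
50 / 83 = 0.60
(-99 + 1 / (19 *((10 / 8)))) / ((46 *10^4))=-9401 / 43700000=-0.00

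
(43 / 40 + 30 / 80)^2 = 841 / 400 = 2.10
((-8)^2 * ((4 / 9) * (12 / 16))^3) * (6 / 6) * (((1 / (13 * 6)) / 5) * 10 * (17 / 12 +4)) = 0.33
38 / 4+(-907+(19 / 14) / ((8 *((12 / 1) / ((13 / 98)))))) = -118211273 / 131712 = -897.50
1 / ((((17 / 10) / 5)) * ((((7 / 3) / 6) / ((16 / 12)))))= 1200 / 119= 10.08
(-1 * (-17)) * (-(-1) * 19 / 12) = 323 / 12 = 26.92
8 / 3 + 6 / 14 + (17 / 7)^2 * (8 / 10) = 5743 / 735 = 7.81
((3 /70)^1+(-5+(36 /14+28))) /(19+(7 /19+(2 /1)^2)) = 34067 /31080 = 1.10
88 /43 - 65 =-2707 /43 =-62.95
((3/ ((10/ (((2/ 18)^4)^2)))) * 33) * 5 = 11/ 9565938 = 0.00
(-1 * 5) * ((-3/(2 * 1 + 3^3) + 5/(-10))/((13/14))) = 3.25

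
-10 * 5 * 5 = -250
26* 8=208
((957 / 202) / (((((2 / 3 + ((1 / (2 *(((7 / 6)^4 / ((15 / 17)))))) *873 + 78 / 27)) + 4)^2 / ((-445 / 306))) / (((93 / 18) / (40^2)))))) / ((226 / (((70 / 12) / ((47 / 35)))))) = -0.00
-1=-1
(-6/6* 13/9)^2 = 169/81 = 2.09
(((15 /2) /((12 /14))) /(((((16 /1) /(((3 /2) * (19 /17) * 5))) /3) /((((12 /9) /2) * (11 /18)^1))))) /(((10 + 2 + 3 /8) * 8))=3325 /58752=0.06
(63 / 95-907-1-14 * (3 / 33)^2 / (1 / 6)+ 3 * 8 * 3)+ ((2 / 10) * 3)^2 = -48030194 / 57475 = -835.67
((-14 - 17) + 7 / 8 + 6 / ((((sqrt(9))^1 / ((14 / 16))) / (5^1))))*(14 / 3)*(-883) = 352317 / 4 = 88079.25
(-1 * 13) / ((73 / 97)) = -1261 / 73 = -17.27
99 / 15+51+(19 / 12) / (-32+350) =1099103 / 19080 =57.60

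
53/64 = 0.83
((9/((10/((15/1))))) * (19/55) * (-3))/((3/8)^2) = -5472/55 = -99.49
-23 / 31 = -0.74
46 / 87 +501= 501.53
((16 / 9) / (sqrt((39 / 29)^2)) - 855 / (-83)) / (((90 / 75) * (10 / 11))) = 10.65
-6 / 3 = -2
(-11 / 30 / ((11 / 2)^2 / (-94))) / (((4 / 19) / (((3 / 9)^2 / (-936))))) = -893 / 1389960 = -0.00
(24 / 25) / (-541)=-24 / 13525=-0.00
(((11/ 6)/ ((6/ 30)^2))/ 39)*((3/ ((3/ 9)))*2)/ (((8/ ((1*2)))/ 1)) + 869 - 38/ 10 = 226327/ 260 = 870.49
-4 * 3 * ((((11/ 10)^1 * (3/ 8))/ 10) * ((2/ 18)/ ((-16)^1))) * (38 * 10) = 1.31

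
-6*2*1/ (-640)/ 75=1/ 4000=0.00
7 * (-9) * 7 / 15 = -147 / 5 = -29.40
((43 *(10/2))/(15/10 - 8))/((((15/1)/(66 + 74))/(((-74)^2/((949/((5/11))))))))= -329655200/407121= -809.72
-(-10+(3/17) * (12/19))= 3194/323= 9.89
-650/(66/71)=-23075/33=-699.24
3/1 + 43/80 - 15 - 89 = -100.46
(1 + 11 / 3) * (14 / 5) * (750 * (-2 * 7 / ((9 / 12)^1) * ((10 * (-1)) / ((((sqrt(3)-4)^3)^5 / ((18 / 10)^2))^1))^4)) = -7943003894547092050021335871363926498983715800595674059776 / 171609429318617234454903330086101690613426770774934165111157665910025-183435817467640376570008475797412349259327618721737359360 * sqrt(3) / 6864377172744689378196133203444067624537070830997366604446306636401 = -0.00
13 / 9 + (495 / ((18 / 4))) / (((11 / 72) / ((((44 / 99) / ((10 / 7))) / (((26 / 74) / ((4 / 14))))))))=21481 / 117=183.60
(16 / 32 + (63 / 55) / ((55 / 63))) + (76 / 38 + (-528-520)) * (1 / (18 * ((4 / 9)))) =-1560149 / 12100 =-128.94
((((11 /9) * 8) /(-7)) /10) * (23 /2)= -506 /315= -1.61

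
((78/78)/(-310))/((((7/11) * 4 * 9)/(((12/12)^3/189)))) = -11/14764680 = -0.00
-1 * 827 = -827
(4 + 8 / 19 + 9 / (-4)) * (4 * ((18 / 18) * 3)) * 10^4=4950000 / 19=260526.32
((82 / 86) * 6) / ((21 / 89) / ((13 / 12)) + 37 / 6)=41652 / 46483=0.90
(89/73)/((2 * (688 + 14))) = 89/102492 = 0.00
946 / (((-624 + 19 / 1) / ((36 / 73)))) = -3096 / 4015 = -0.77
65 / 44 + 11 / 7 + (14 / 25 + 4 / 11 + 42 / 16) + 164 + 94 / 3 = 9329197 / 46200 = 201.93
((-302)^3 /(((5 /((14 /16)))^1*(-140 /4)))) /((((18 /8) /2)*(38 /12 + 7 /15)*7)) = 4813.21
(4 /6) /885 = 2 /2655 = 0.00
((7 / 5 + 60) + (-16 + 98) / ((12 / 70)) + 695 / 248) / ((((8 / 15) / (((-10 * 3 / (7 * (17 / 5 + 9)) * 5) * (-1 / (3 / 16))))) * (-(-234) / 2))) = 36039875 / 449748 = 80.13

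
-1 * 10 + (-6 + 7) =-9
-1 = -1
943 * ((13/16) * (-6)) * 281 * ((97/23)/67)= -43583943/536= -81313.33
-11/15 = -0.73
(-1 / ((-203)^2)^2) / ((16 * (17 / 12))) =-3 / 115476354308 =-0.00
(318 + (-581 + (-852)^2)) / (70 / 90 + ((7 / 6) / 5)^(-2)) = 320007681 / 8443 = 37902.13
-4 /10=-2 /5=-0.40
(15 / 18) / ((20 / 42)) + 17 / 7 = 4.18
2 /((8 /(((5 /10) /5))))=1 /40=0.02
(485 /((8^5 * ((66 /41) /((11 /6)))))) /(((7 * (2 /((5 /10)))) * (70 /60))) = 19885 /38535168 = 0.00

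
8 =8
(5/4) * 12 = 15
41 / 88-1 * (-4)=393 / 88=4.47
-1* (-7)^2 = -49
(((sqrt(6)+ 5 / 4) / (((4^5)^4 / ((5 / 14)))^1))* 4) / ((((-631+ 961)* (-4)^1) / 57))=-19* sqrt(6) / 338649581355008-95 / 1354598325420032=-0.00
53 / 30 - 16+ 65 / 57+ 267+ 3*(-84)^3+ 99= -1013322683 / 570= -1777759.09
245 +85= 330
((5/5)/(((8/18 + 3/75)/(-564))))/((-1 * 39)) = 42300/1417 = 29.85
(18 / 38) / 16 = 9 / 304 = 0.03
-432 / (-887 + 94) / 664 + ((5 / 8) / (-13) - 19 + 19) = -24883 / 526552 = -0.05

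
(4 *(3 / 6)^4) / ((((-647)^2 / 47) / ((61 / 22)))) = 2867 / 36837592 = 0.00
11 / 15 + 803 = 12056 / 15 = 803.73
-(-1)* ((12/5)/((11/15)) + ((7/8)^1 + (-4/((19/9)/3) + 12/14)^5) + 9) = -9549343711124215/3662190038584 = -2607.55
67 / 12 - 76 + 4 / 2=-821 / 12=-68.42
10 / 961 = 0.01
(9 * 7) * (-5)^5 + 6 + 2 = -196867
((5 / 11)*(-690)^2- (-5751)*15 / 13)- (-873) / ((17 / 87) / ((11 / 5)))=2830581198 / 12155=232873.81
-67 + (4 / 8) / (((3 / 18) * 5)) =-332 / 5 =-66.40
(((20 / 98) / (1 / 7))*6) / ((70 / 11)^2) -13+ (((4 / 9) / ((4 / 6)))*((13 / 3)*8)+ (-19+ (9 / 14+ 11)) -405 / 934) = 18251104 / 7208145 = 2.53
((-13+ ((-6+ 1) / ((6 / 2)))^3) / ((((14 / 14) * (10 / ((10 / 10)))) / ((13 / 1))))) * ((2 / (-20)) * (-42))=-21658 / 225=-96.26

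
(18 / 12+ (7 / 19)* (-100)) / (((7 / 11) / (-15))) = 221595 / 266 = 833.06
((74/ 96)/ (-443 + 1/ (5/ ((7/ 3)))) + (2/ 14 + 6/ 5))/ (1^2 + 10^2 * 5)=1661767/ 620785760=0.00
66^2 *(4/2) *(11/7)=95832/7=13690.29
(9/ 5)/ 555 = 3/ 925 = 0.00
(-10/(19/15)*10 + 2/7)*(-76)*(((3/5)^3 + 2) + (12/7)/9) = 264353816/18375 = 14386.60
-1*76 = -76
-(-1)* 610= 610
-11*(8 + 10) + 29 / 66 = -13039 / 66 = -197.56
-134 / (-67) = 2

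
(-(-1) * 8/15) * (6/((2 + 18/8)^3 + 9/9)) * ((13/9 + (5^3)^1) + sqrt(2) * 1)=1024 * sqrt(2)/24885 + 1165312/223965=5.26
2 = 2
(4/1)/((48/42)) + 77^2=11865/2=5932.50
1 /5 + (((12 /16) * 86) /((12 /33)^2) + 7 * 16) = 95997 /160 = 599.98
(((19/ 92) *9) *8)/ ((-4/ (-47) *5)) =8037/ 230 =34.94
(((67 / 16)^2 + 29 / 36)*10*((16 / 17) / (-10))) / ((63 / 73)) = -3084761 / 154224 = -20.00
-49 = -49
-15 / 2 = -7.50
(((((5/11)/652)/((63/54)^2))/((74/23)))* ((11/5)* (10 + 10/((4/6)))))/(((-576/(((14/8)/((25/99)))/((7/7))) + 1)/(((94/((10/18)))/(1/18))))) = -0.32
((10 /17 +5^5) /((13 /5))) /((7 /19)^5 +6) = 657837601825 /3287021621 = 200.13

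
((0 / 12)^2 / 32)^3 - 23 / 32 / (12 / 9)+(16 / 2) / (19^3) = -472247 / 877952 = -0.54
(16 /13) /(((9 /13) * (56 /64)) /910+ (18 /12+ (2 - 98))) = -16640 /1277631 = -0.01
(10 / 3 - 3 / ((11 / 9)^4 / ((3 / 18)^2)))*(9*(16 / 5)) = 6948948 / 73205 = 94.92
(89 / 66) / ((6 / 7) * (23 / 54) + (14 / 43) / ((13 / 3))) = 1044771 / 341066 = 3.06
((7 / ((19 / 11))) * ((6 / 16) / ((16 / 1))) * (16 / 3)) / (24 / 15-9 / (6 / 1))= 385 / 76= 5.07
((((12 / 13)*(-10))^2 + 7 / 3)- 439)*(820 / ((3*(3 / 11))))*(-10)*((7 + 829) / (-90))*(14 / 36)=-4702883138800 / 369603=-12724147.64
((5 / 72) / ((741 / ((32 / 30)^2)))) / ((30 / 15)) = 16 / 300105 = 0.00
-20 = -20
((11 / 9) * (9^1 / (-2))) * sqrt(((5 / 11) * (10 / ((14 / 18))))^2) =-225 / 7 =-32.14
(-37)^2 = 1369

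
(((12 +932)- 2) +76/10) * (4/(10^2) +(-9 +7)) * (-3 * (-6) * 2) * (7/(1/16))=-938052864/125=-7504422.91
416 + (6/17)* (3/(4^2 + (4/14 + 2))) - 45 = 403711/1088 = 371.06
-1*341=-341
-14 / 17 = -0.82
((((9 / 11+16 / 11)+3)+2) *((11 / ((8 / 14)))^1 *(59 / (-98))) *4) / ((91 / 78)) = -14160 / 49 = -288.98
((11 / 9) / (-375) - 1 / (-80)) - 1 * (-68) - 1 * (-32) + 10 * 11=11340499 / 54000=210.01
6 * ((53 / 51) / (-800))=-53 / 6800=-0.01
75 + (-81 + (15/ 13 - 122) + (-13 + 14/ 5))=-8908/ 65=-137.05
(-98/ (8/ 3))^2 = 21609/ 16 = 1350.56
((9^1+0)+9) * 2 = 36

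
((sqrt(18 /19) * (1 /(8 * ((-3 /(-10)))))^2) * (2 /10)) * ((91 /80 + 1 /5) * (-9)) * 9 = -2889 * sqrt(38) /4864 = -3.66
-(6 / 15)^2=-0.16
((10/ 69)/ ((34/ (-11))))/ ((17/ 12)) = -220/ 6647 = -0.03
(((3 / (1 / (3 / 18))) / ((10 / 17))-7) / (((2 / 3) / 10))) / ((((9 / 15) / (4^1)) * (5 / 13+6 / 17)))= -135915 / 163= -833.83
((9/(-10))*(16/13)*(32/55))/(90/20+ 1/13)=-4608/32725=-0.14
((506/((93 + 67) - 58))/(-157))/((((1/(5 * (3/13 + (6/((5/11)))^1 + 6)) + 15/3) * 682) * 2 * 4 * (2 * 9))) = -0.00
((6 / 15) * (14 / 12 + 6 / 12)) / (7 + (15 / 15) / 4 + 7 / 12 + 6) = 4 / 83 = 0.05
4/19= 0.21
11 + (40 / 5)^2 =75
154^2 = 23716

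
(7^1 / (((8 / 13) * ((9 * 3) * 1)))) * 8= 91 / 27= 3.37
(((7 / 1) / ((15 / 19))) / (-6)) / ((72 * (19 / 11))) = -77 / 6480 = -0.01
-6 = -6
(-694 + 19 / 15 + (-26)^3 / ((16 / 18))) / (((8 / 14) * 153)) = -63203 / 270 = -234.09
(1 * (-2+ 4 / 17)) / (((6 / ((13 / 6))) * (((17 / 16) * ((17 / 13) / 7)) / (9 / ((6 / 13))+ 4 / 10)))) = -941668 / 14739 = -63.89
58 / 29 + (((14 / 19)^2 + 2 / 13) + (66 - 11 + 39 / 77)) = 21032394 / 361361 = 58.20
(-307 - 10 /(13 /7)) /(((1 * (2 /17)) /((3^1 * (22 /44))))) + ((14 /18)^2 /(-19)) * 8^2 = -318906901 /80028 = -3984.94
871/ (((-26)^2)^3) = 67/ 23762752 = 0.00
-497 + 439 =-58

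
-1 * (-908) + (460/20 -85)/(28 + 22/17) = 225565/249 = 905.88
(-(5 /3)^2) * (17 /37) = -425 /333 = -1.28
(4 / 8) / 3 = 1 / 6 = 0.17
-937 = -937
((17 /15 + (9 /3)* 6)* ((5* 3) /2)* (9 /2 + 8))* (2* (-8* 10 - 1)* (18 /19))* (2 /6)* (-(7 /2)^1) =12204675 /38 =321175.66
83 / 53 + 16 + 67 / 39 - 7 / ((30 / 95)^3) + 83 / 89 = -202.07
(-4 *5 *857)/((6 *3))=-8570/9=-952.22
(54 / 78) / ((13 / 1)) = 9 / 169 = 0.05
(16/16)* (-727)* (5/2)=-1817.50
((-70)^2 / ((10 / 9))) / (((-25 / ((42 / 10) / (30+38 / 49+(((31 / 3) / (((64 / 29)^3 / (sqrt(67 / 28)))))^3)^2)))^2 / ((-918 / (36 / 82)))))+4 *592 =323327495674703987227156097591992999946678302961482322807820571536385077366304183203079232 / 145803544128682403643064580955455000304499325869757498533308173280849099903469378128125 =2217.56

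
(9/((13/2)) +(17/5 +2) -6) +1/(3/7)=3.12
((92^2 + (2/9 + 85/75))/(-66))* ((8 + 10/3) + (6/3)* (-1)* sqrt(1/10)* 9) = -723.56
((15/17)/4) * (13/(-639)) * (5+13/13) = -65/2414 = -0.03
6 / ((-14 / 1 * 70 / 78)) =-117 / 245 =-0.48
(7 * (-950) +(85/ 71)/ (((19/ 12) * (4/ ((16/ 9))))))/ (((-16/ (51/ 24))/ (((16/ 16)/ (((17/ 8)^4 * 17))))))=2.55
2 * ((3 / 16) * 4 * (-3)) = -9 / 2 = -4.50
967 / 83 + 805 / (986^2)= 940180347 / 80692268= 11.65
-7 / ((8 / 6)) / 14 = -3 / 8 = -0.38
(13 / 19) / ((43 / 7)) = 91 / 817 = 0.11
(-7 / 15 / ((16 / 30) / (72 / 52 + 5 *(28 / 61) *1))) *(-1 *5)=51065 / 3172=16.10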